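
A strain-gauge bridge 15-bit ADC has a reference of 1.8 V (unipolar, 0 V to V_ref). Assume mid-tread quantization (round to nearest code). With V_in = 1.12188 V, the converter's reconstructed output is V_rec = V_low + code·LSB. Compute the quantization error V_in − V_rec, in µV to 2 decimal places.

11.10 µV

One LSB is 1.8 V / 32768 = 54.93 µV.
(V_in − V_low)/LSB = (1.12188 − 0)/5.49316e-05 = 20423.2021 → code 20423 (round).
V_rec = 0 + 20423·5.49316e-05 = 1.1218689 V.
Error = 1.12188 − 1.1218689 = 1.11035e-05 V = 11.10 µV.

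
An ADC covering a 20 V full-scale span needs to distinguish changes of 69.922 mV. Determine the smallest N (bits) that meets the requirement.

Number of steps required ≥ 20 V / 69.922 mV = 286.03.
Need 2^N ≥ 286.03; 2^8 = 256, 2^9 = 512.
Minimum N = 9.

9 bits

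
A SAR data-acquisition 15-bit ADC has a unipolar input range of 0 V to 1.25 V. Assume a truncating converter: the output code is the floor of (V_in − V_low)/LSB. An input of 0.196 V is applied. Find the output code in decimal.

code 5138

With 32768 levels over 1.25 V, one step is 38.15 µV.
(V_in − V_low)/LSB = (0.196 − 0) / 3.8147e-05 = 5138.022.
So the output code is 5138.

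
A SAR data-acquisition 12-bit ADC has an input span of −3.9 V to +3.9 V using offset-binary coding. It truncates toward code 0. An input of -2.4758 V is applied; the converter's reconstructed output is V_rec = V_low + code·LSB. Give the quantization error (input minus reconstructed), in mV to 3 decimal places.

1.690 mV

Step size: 7.8 V ÷ 2^12 = 1.904 mV.
Scaled input = 747.8876 LSBs, so code = 747.
Reconstructed: -2.4774902 V.
Difference: 0.00169023 V → 1.690 mV.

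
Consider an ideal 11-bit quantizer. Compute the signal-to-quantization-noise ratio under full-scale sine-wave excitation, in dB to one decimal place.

SNR ≈ 6.02·N + 1.76 dB = 6.02·11 + 1.76 = 67.98 dB.

68.0 dB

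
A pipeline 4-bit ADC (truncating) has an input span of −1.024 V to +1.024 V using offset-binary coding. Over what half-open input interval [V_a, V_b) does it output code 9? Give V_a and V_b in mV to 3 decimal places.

LSB = 2.048/2^4 = 128.000 mV.
V_a = V_low + 9·LSB = 0.128 V; V_b = V_low + 10·LSB = 0.256 V.

[128.000 mV, 256.000 mV)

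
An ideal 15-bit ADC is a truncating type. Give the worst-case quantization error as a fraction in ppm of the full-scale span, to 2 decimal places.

30.52 ppm

Truncating → worst-case error = 1 LSB = V_FS/2^15, so 1e+06/32768 = 30.5176 ppm of full scale.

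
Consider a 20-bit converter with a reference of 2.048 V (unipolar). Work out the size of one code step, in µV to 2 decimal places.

1.95 µV

Full-scale span = 2.048 V.
LSB = 2.048 / 2^20 = 2.048 / 1048576 = 1.95313e-06 V = 1.95 µV.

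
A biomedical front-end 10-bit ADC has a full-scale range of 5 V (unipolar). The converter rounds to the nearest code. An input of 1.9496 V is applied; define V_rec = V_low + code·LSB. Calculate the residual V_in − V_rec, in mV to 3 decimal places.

1.358 mV

LSB = 5/2^10 = 4.883 mV.
(V_in − V_low)/LSB = (1.9496 − 0)/0.00488281 = 399.2781 → code 399 (round).
Reconstructed: 1.9482422 V.
Difference: 0.00135781 V → 1.358 mV.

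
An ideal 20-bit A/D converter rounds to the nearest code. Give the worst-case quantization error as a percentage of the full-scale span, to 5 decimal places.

0.00005 %

Rounding → worst-case error = ½ LSB = V_FS/2^21, so 100/2097152 = 4.76837e-05 % of full scale.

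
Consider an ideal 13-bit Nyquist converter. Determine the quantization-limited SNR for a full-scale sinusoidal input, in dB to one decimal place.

80.0 dB

SNR ≈ 6.02·N + 1.76 dB = 6.02·13 + 1.76 = 80.02 dB.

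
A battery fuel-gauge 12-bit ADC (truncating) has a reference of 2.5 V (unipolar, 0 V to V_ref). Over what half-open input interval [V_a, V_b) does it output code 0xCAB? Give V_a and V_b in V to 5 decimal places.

LSB = 2.5/2^12 = 0.610 mV.
Code 0xCAB = 3243 decimal.
V_a = V_low + 3243·LSB = 1.97937 V; V_b = V_low + 3244·LSB = 1.97998 V.

[1.97937 V, 1.97998 V)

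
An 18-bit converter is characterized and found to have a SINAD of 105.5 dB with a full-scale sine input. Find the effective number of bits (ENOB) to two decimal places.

17.23 bits

ENOB = (SINAD − 1.76) / 6.02 = (105.5 − 1.76)/6.02 = 17.233.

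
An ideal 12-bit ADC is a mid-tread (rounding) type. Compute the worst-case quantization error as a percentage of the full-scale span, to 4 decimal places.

0.0122 %

Rounding → worst-case error = ½ LSB = V_FS/2^13, so 100/8192 = 0.012207 % of full scale.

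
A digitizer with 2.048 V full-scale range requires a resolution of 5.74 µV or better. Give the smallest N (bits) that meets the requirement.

19 bits

Number of steps required ≥ 2.048 V / 5.74 µV = 356794.43.
Need 2^N ≥ 356794.43; 2^18 = 262144, 2^19 = 524288.
Minimum N = 19.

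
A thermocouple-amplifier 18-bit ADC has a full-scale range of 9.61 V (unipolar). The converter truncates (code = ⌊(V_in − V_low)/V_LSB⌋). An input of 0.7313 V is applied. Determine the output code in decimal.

Full-scale span = 9.61 V; LSB = 9.61/2^18 = 36.66 µV.
(V_in − V_low)/LSB = (0.7313 − 0) / 3.66592e-05 = 19948.586.
Floor → code 19948.

code 19948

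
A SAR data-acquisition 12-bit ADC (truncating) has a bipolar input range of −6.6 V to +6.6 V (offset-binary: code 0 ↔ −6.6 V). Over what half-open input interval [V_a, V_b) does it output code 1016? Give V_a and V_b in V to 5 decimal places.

LSB = 13.2/2^12 = 3.223 mV.
V_a = V_low + 1016·LSB = -3.32578 V; V_b = V_low + 1017·LSB = -3.32256 V.

[-3.32578 V, -3.32256 V)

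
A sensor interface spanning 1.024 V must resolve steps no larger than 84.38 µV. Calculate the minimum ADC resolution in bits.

14 bits

Number of steps required ≥ 1.024 V / 84.38 µV = 12135.58.
Need 2^N ≥ 12135.58; 2^13 = 8192, 2^14 = 16384.
Minimum N = 14.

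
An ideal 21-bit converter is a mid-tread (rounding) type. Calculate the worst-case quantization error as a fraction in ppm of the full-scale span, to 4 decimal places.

0.2384 ppm

Rounding → worst-case error = ½ LSB = V_FS/2^22, so 1e+06/4194304 = 0.238419 ppm of full scale.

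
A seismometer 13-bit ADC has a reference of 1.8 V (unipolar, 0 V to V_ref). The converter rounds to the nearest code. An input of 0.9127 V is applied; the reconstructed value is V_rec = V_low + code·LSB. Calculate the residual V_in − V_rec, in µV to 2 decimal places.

LSB = 1.8/2^13 = 219.73 µV.
Scaled input = 4153.7991 LSBs, so code = 4154.
Reconstructed: 0.91274414 V.
Error = 0.9127 − 0.91274414 = -4.41406e-05 V = -44.14 µV.

-44.14 µV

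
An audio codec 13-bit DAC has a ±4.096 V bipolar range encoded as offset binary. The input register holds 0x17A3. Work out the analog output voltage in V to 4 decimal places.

1.9550 V

LSB = 8.192 V / 2^13 = 1.000 mV.
Code 0x17A3 = 6051 decimal.
V_out = (−4.096) + 6051 × 0.001 V = 1.955 V.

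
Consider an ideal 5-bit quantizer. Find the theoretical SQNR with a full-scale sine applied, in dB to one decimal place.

31.9 dB

SNR ≈ 6.02·N + 1.76 dB = 6.02·5 + 1.76 = 31.86 dB.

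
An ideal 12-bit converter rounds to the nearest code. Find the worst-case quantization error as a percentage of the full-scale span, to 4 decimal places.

0.0122 %

Rounding → worst-case error = ½ LSB = V_FS/2^13, so 100/8192 = 0.012207 % of full scale.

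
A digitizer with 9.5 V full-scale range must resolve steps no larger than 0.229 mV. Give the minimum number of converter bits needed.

16 bits

Number of steps required ≥ 9.5 V / 0.229 mV = 41484.72.
Need 2^N ≥ 41484.72; 2^15 = 32768, 2^16 = 65536.
Minimum N = 16.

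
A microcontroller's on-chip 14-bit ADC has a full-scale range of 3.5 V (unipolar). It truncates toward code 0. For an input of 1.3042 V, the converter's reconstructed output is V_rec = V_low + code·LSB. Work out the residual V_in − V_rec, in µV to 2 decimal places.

One LSB is 3.5 V / 16384 = 213.62 µV.
Scaled input = 6105.1465 LSBs, so code = 6105.
Code 6105 maps back to 0 + 6105×0.000213623 V = 1.3041687 V.
Difference: 3.12988e-05 V → 31.30 µV.

31.30 µV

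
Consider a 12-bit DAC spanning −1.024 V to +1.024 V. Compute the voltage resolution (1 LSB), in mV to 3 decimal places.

0.500 mV

Full-scale span = 2.048 V.
LSB = 2.048 / 2^12 = 2.048 / 4096 = 0.0005 V = 0.500 mV.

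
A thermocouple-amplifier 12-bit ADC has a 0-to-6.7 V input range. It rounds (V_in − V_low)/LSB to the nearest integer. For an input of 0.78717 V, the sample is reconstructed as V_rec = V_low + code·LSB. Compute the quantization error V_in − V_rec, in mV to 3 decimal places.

LSB = 6.7/2^12 = 1.636 mV.
(0.78717 − 0)/0.00163574 = 481.2311; round gives code 481.
V_rec = 0 + 481·0.00163574 = 0.78679199 V.
Difference: 0.000378008 V → 0.378 mV.

0.378 mV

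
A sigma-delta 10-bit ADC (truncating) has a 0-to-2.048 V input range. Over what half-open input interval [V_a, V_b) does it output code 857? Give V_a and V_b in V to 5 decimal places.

LSB = 2.048/2^10 = 2.000 mV.
V_a = V_low + 857·LSB = 1.714 V; V_b = V_low + 858·LSB = 1.716 V.

[1.71400 V, 1.71600 V)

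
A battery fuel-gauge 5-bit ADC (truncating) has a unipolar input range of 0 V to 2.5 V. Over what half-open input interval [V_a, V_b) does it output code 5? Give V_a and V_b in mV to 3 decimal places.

LSB = 2.5/2^5 = 78.125 mV.
V_a = V_low + 5·LSB = 0.390625 V; V_b = V_low + 6·LSB = 0.46875 V.

[390.625 mV, 468.750 mV)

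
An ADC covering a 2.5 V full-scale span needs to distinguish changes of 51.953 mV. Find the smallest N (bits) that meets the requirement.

6 bits

Number of steps required ≥ 2.5 V / 51.953 mV = 48.12.
Need 2^N ≥ 48.12; 2^5 = 32, 2^6 = 64.
Minimum N = 6.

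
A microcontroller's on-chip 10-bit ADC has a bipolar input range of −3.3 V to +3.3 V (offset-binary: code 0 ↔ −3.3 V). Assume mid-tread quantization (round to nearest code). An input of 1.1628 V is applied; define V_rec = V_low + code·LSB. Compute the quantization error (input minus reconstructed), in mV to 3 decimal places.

Step size: 6.6 V ÷ 2^10 = 6.445 mV.
Scaled input = 692.4102 LSBs, so code = 692.
Code 692 maps back to (−3.3) + 692×0.00644531 V = 1.1601562 V.
Difference: 0.00264375 V → 2.644 mV.

2.644 mV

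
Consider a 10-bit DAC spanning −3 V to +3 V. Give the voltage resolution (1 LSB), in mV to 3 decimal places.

Full-scale span = 6 V.
LSB = 6 / 2^10 = 6 / 1024 = 0.00585938 V = 5.859 mV.

5.859 mV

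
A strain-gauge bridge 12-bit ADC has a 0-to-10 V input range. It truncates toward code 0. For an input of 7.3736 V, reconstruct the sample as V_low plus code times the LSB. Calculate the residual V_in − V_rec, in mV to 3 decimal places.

Step size: 10 V ÷ 2^12 = 2.441 mV.
(V_in − V_low)/LSB = (7.3736 − 0)/0.00244141 = 3020.2266 → code 3020 (floor).
Code 3020 maps back to 0 + 3020×0.00244141 V = 7.3730469 V.
Difference: 0.000553125 V → 0.553 mV.

0.553 mV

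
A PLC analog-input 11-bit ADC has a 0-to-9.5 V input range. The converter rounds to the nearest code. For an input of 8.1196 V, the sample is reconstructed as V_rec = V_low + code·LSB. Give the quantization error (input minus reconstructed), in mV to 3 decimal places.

1.924 mV

LSB = 9.5/2^11 = 4.639 mV.
(8.1196 − 0)/0.00463867 = 1750.4148; round gives code 1750.
Reconstructed: 8.1176758 V.
Difference: 0.00192422 V → 1.924 mV.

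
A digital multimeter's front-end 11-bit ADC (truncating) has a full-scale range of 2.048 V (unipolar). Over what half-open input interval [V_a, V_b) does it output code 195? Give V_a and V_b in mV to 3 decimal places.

[195.000 mV, 196.000 mV)

LSB = 2.048/2^11 = 1.000 mV.
V_a = V_low + 195·LSB = 0.195 V; V_b = V_low + 196·LSB = 0.196 V.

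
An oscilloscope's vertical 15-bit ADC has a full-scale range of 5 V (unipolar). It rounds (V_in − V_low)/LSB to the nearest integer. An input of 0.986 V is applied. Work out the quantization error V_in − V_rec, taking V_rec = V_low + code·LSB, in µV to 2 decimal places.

Step size: 5 V ÷ 2^15 = 152.59 µV.
Scaled input = 6461.8496 LSBs, so code = 6462.
Reconstructed: 0.98602295 V.
V_in − V_rec = -2.29492e-05 V = -22.95 µV.

-22.95 µV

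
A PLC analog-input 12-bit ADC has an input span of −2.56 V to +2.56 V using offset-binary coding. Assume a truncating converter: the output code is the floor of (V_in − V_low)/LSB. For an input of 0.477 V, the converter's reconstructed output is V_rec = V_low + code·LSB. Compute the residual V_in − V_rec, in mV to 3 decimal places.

LSB = 5.12/2^12 = 1.250 mV.
(V_in − V_low)/LSB = (0.477 − (−2.56))/0.00125 = 2429.6000 → code 2429 (floor).
Code 2429 maps back to (−2.56) + 2429×0.00125 V = 0.47625 V.
Error = 0.477 − 0.47625 = 0.00075 V = 0.750 mV.

0.750 mV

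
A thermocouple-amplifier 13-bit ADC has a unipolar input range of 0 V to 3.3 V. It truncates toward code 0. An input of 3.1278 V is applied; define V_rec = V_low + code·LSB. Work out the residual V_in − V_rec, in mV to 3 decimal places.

0.212 mV

Step size: 3.3 V ÷ 2^13 = 402.83 µV.
Scaled input = 7764.5265 LSBs, so code = 7764.
Code 7764 maps back to 0 + 7764×0.000402832 V = 3.1275879 V.
Difference: 0.000212109 V → 0.212 mV.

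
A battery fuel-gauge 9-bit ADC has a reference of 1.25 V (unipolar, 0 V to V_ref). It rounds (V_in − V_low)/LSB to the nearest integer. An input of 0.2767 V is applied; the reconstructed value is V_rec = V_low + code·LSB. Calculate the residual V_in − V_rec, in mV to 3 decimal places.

Step size: 1.25 V ÷ 2^9 = 2.441 mV.
(0.2767 − 0)/0.00244141 = 113.3363; round gives code 113.
Reconstructed: 0.27587891 V.
Error = 0.2767 − 0.27587891 = 0.000821094 V = 0.821 mV.

0.821 mV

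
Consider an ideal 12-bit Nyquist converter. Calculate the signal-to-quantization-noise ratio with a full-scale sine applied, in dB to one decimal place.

74.0 dB

SNR ≈ 6.02·N + 1.76 dB = 6.02·12 + 1.76 = 74.00 dB.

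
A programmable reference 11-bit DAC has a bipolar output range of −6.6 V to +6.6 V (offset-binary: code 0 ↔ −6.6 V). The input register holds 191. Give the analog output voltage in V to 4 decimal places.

-5.3689 V

LSB = 13.2 V / 2^11 = 6.445 mV.
V_out = (−6.6) + 191 × 0.00644531 V = -5.36895 V.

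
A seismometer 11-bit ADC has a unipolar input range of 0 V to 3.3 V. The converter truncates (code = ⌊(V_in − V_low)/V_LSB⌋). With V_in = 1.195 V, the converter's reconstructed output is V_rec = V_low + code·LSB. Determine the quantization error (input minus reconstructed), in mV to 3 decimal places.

Step size: 3.3 V ÷ 2^11 = 1.611 mV.
(V_in − V_low)/LSB = (1.195 − 0)/0.00161133 = 741.6242 → code 741 (floor).
Code 741 maps back to 0 + 741×0.00161133 V = 1.1939941 V.
Difference: 0.00100586 V → 1.006 mV.

1.006 mV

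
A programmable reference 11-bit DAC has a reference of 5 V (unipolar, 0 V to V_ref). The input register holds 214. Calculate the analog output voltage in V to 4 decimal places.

0.5225 V

LSB = 5 V / 2^11 = 2.441 mV.
V_out = 0 + 214 × 0.00244141 V = 0.522461 V.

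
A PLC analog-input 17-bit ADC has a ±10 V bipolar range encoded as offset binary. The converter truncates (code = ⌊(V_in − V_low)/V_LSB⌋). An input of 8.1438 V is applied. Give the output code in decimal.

code 118907

LSB = 20 V / 131072 = 152.59 µV.
(8.1438 − (−10)) / 0.000152588 = 118907.208 LSBs.
⌊·⌋(118907.208) = 118907.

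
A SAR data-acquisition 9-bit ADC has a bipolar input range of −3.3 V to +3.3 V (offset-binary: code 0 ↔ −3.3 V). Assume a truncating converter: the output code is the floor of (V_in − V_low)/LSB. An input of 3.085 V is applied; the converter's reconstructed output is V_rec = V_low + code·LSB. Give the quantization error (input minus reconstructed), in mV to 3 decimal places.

Step size: 6.6 V ÷ 2^9 = 12.891 mV.
(3.085 − (−3.3))/0.0128906 = 495.3212; ⌊·⌋ gives code 495.
V_rec = (−3.3) + 495·0.0128906 = 3.0808594 V.
Difference: 0.00414063 V → 4.141 mV.

4.141 mV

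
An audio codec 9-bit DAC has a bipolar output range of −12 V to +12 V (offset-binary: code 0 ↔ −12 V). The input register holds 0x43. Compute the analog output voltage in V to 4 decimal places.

-8.8594 V

LSB = 24 V / 2^9 = 46.875 mV.
Code 0x43 = 67 decimal.
V_out = (−12) + 67 × 0.046875 V = -8.85938 V.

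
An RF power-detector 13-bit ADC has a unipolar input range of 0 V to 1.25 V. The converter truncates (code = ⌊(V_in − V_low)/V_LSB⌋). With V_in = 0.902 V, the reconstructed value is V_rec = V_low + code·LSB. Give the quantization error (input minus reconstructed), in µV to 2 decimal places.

One LSB is 1.25 V / 8192 = 152.59 µV.
Scaled input = 5911.3472 LSBs, so code = 5911.
Code 5911 maps back to 0 + 5911×0.000152588 V = 0.90194702 V.
Difference: 5.29785e-05 V → 52.98 µV.

52.98 µV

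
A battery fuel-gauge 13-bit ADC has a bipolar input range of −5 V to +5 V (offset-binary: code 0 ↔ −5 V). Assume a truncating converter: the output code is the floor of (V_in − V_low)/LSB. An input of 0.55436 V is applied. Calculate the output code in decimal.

code 4550

With 8192 levels over 10 V, one step is 1.221 mV.
(0.55436 − (−5)) / 0.0012207 = 4550.132 LSBs.
⌊·⌋(4550.132) = 4550.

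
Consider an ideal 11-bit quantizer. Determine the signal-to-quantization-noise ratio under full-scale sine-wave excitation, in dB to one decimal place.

68.0 dB

SNR ≈ 6.02·N + 1.76 dB = 6.02·11 + 1.76 = 67.98 dB.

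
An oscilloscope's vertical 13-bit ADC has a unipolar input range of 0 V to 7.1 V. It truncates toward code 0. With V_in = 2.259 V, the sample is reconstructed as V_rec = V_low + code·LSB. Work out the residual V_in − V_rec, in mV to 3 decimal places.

0.382 mV

One LSB is 7.1 V / 8192 = 0.867 mV.
(V_in − V_low)/LSB = (2.259 − 0)/0.000866699 = 2606.4406 → code 2606 (floor).
Reconstructed: 2.2586182 V.
Error = 2.259 − 2.2586182 = 0.000381836 V = 0.382 mV.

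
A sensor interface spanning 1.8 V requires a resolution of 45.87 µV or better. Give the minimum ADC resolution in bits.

16 bits

Number of steps required ≥ 1.8 V / 45.87 µV = 39241.33.
Need 2^N ≥ 39241.33; 2^15 = 32768, 2^16 = 65536.
Minimum N = 16.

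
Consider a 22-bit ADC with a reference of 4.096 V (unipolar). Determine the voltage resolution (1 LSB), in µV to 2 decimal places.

Full-scale span = 4.096 V.
LSB = 4.096 / 2^22 = 4.096 / 4194304 = 9.76563e-07 V = 0.98 µV.

0.98 µV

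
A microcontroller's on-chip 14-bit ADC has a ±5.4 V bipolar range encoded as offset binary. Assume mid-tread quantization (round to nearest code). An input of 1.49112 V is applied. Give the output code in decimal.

LSB = 10.8 V / 16384 = 0.659 mV.
(1.49112 − (−5.4)) / 0.00065918 = 10454.084 LSBs.
Round → code 10454.

code 10454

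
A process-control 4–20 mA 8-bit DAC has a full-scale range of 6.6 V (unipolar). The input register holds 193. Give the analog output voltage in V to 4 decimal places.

LSB = 6.6 V / 2^8 = 25.781 mV.
V_out = 0 + 193 × 0.0257812 V = 4.97578 V.

4.9758 V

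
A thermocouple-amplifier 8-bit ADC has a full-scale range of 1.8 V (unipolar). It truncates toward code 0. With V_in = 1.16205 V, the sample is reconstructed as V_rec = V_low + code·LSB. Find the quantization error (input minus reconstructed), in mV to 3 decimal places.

1.894 mV

LSB = 1.8/2^8 = 7.031 mV.
Scaled input = 165.2693 LSBs, so code = 165.
Code 165 maps back to 0 + 165×0.00703125 V = 1.1601562 V.
Error = 1.16205 − 1.1601562 = 0.00189375 V = 1.894 mV.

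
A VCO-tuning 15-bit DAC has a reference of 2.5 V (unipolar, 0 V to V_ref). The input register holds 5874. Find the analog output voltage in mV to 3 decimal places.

448.151 mV

LSB = 2.5 V / 2^15 = 76.29 µV.
V_out = 0 + 5874 × 7.62939e-05 V = 0.448151 V.
= 448.151 mV.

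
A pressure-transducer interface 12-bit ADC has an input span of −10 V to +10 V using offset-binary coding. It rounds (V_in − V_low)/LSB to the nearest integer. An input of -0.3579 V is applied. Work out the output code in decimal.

With 4096 levels over 20 V, one step is 4.883 mV.
Input sits at 1974.702 steps above V_low.
Round → code 1975.

code 1975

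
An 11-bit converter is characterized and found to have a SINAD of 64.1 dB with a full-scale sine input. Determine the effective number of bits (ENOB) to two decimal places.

ENOB = (SINAD − 1.76) / 6.02 = (64.1 − 1.76)/6.02 = 10.355.

10.36 bits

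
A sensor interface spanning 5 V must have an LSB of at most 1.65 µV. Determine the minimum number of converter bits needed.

22 bits

Number of steps required ≥ 5 V / 1.65 µV = 3030303.03.
Need 2^N ≥ 3030303.03; 2^21 = 2097152, 2^22 = 4194304.
Minimum N = 22.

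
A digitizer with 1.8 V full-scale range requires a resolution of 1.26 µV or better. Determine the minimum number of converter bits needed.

Number of steps required ≥ 1.8 V / 1.26 µV = 1428571.43.
Need 2^N ≥ 1428571.43; 2^20 = 1048576, 2^21 = 2097152.
Minimum N = 21.

21 bits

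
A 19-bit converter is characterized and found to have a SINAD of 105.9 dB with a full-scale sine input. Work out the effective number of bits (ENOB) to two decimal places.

17.30 bits

ENOB = (SINAD − 1.76) / 6.02 = (105.9 − 1.76)/6.02 = 17.299.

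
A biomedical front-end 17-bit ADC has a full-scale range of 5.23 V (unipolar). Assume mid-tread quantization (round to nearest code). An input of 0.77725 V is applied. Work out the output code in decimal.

Full-scale span = 5.23 V; LSB = 5.23/2^17 = 39.90 µV.
Input sits at 19479.104 steps above V_low.
Round → code 19479.

code 19479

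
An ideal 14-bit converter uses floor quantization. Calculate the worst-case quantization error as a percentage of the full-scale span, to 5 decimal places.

0.00610 %

Truncating → worst-case error = 1 LSB = V_FS/2^14, so 100/16384 = 0.00610352 % of full scale.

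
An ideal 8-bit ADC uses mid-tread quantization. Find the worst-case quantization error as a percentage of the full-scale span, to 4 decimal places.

Rounding → worst-case error = ½ LSB = V_FS/2^9, so 100/512 = 0.195312 % of full scale.

0.1953 %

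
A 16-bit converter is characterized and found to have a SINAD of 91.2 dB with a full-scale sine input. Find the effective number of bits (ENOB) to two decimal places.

ENOB = (SINAD − 1.76) / 6.02 = (91.2 − 1.76)/6.02 = 14.857.

14.86 bits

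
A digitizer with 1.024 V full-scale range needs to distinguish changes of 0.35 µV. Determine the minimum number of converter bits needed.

Number of steps required ≥ 1.024 V / 0.35 µV = 2925714.29.
Need 2^N ≥ 2925714.29; 2^21 = 2097152, 2^22 = 4194304.
Minimum N = 22.

22 bits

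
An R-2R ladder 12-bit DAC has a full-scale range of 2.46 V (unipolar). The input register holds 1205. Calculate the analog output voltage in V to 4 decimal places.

LSB = 2.46 V / 2^12 = 0.601 mV.
V_out = 0 + 1205 × 0.000600586 V = 0.723706 V.

0.7237 V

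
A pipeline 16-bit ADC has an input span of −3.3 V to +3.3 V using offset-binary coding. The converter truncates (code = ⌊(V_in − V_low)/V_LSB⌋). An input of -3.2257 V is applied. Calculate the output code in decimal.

Full-scale span = 6.6 V; LSB = 6.6/2^16 = 100.71 µV.
(V_in − V_low)/LSB = (-3.2257 − (−3.3)) / 0.000100708 = 737.776.
⌊·⌋(737.776) = 737.

code 737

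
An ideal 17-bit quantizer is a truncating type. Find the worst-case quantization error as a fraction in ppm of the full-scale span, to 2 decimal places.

7.63 ppm

Truncating → worst-case error = 1 LSB = V_FS/2^17, so 1e+06/131072 = 7.62939 ppm of full scale.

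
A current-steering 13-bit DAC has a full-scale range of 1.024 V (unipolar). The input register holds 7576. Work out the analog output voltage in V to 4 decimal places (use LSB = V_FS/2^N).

LSB = 1.024 V / 2^13 = 125.00 µV.
V_out = 0 + 7576 × 0.000125 V = 0.947 V.

0.9470 V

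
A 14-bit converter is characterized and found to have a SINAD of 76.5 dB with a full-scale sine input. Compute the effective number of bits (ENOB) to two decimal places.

ENOB = (SINAD − 1.76) / 6.02 = (76.5 − 1.76)/6.02 = 12.415.

12.42 bits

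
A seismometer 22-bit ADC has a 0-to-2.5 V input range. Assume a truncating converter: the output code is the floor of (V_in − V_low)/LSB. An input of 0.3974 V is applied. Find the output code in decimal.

Full-scale span = 2.5 V; LSB = 2.5/2^22 = 0.60 µV.
Input sits at 666726.564 steps above V_low.
So the output code is 666726.

code 666726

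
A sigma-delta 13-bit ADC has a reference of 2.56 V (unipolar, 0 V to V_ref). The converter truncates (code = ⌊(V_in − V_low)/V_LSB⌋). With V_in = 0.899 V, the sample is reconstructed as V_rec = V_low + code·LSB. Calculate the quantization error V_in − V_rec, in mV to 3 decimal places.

0.250 mV

Step size: 2.56 V ÷ 2^13 = 312.50 µV.
(0.899 − 0)/0.0003125 = 2876.8000; ⌊·⌋ gives code 2876.
Code 2876 maps back to 0 + 2876×0.0003125 V = 0.89875 V.
V_in − V_rec = 0.00025 V = 0.250 mV.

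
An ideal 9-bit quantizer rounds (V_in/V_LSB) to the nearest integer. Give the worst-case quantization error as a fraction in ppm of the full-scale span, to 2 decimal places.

Rounding → worst-case error = ½ LSB = V_FS/2^10, so 1e+06/1024 = 976.562 ppm of full scale.

976.56 ppm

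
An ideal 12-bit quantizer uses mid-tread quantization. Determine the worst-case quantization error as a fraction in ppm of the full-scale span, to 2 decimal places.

122.07 ppm

Rounding → worst-case error = ½ LSB = V_FS/2^13, so 1e+06/8192 = 122.07 ppm of full scale.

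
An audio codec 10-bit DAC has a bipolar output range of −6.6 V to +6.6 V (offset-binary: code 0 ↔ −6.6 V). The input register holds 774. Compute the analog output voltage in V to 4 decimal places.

LSB = 13.2 V / 2^10 = 12.891 mV.
V_out = (−6.6) + 774 × 0.0128906 V = 3.37734 V.

3.3773 V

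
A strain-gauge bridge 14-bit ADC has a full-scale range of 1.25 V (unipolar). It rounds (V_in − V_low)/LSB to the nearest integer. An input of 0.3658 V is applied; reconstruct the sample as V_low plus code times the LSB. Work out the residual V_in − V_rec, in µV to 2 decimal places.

One LSB is 1.25 V / 16384 = 76.29 µV.
(V_in − V_low)/LSB = (0.3658 − 0)/7.62939e-05 = 4794.6138 → code 4795 (round).
Code 4795 maps back to 0 + 4795×7.62939e-05 V = 0.36582947 V.
Difference: -2.94678e-05 V → -29.47 µV.

-29.47 µV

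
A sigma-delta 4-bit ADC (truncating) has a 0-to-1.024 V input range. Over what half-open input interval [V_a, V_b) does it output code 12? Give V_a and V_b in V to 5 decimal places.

[0.76800 V, 0.83200 V)

LSB = 1.024/2^4 = 64.000 mV.
V_a = V_low + 12·LSB = 0.768 V; V_b = V_low + 13·LSB = 0.832 V.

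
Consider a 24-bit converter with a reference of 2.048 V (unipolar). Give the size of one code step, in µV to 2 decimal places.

0.12 µV

Full-scale span = 2.048 V.
LSB = 2.048 / 2^24 = 2.048 / 16777216 = 1.2207e-07 V = 0.12 µV.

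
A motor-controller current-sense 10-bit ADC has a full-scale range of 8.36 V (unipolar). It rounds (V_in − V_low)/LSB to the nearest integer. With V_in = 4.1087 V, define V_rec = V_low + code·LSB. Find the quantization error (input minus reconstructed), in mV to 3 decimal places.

2.177 mV

Step size: 8.36 V ÷ 2^10 = 8.164 mV.
(V_in − V_low)/LSB = (4.1087 − 0)/0.00816406 = 503.2666 → code 503 (round).
V_rec = 0 + 503·0.00816406 = 4.1065234 V.
V_in − V_rec = 0.00217656 V = 2.177 mV.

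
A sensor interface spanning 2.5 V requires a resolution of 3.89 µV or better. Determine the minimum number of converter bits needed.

Number of steps required ≥ 2.5 V / 3.89 µV = 642673.52.
Need 2^N ≥ 642673.52; 2^19 = 524288, 2^20 = 1048576.
Minimum N = 20.

20 bits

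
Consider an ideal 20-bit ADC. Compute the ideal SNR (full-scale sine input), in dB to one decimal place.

SNR ≈ 6.02·N + 1.76 dB = 6.02·20 + 1.76 = 122.16 dB.

122.2 dB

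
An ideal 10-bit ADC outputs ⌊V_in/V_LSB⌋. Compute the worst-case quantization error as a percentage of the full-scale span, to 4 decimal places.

Truncating → worst-case error = 1 LSB = V_FS/2^10, so 100/1024 = 0.0976562 % of full scale.

0.0977 %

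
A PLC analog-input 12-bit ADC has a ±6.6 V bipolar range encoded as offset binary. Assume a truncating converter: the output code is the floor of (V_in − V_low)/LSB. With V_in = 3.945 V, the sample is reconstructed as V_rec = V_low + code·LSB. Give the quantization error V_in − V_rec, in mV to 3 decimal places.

0.469 mV

One LSB is 13.2 V / 4096 = 3.223 mV.
Scaled input = 3272.1455 LSBs, so code = 3272.
V_rec = (−6.6) + 3272·0.00322266 = 3.9445312 V.
Difference: 0.00046875 V → 0.469 mV.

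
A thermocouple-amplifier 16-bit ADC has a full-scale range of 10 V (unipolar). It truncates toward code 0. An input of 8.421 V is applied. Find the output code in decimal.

code 55187

Full-scale span = 10 V; LSB = 10/2^16 = 152.59 µV.
Input sits at 55187.866 steps above V_low.
Floor → code 55187.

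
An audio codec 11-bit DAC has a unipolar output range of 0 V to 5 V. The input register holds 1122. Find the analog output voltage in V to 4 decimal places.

2.7393 V

LSB = 5 V / 2^11 = 2.441 mV.
V_out = 0 + 1122 × 0.00244141 V = 2.73926 V.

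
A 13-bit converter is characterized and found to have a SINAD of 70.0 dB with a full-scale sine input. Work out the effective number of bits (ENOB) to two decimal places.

11.34 bits

ENOB = (SINAD − 1.76) / 6.02 = (70.0 − 1.76)/6.02 = 11.336.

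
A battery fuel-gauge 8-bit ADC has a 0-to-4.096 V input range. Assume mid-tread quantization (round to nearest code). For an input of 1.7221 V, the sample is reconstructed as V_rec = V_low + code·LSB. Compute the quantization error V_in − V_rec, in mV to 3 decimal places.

Step size: 4.096 V ÷ 2^8 = 16.000 mV.
Scaled input = 107.6312 LSBs, so code = 108.
Reconstructed: 1.728 V.
Error = 1.7221 − 1.728 = -0.0059 V = -5.900 mV.

-5.900 mV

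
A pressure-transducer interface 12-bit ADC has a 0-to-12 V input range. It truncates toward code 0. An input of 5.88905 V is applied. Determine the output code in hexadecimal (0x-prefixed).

With 4096 levels over 12 V, one step is 2.930 mV.
(V_in − V_low)/LSB = (5.88905 − 0) / 0.00292969 = 2010.129.
⌊·⌋(2010.129) = 2010.
In hexadecimal (0x-prefixed): 0x7DA.

code 0x7DA (decimal 2010)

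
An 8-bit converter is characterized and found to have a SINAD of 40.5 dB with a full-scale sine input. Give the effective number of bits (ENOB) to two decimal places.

ENOB = (SINAD − 1.76) / 6.02 = (40.5 − 1.76)/6.02 = 6.435.

6.44 bits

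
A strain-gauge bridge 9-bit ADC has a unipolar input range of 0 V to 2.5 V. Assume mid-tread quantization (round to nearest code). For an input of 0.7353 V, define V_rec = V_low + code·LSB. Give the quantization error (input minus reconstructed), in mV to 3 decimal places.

-2.005 mV

Step size: 2.5 V ÷ 2^9 = 4.883 mV.
Scaled input = 150.5894 LSBs, so code = 151.
V_rec = 0 + 151·0.00488281 = 0.73730469 V.
Difference: -0.00200469 V → -2.005 mV.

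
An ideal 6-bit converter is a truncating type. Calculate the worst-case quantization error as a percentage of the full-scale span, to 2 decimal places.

Truncating → worst-case error = 1 LSB = V_FS/2^6, so 100/64 = 1.5625 % of full scale.

1.56 %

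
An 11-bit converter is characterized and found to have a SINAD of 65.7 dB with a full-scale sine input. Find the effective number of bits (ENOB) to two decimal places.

10.62 bits

ENOB = (SINAD − 1.76) / 6.02 = (65.7 − 1.76)/6.02 = 10.621.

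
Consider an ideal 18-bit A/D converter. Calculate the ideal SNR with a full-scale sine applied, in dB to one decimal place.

SNR ≈ 6.02·N + 1.76 dB = 6.02·18 + 1.76 = 110.12 dB.

110.1 dB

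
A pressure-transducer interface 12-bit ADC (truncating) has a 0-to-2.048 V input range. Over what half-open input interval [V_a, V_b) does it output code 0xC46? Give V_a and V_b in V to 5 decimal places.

[1.57100 V, 1.57150 V)

LSB = 2.048/2^12 = 0.500 mV.
Code 0xC46 = 3142 decimal.
V_a = V_low + 3142·LSB = 1.571 V; V_b = V_low + 3143·LSB = 1.5715 V.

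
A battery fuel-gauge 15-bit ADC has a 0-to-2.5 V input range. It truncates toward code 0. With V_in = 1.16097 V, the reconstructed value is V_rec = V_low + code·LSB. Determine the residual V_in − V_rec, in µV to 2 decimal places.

LSB = 2.5/2^15 = 76.29 µV.
(V_in − V_low)/LSB = (1.16097 − 0)/7.62939e-05 = 15217.0660 → code 15217 (floor).
Reconstructed: 1.160965 V.
Difference: 5.03418e-06 V → 5.03 µV.

5.03 µV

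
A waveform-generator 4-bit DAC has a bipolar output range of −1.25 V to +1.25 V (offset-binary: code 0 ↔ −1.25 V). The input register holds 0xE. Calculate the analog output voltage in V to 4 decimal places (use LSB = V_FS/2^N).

LSB = 2.5 V / 2^4 = 156.250 mV.
Code 0xE = 14 decimal.
V_out = (−1.25) + 14 × 0.15625 V = 0.9375 V.

0.9375 V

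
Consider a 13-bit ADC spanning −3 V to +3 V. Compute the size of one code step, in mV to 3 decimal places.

0.732 mV

Full-scale span = 6 V.
LSB = 6 / 2^13 = 6 / 8192 = 0.000732422 V = 0.732 mV.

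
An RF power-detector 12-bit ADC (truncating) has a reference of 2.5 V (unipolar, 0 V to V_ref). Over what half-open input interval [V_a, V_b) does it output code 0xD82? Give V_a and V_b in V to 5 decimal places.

LSB = 2.5/2^12 = 0.610 mV.
Code 0xD82 = 3458 decimal.
V_a = V_low + 3458·LSB = 2.1106 V; V_b = V_low + 3459·LSB = 2.11121 V.

[2.11060 V, 2.11121 V)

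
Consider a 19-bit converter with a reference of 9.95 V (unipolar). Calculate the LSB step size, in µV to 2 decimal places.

18.98 µV

Full-scale span = 9.95 V.
LSB = 9.95 / 2^19 = 9.95 / 524288 = 1.89781e-05 V = 18.98 µV.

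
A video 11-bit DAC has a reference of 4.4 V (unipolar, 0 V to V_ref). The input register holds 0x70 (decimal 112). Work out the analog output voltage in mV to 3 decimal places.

LSB = 4.4 V / 2^11 = 2.148 mV.
Code 0x70 = 112 decimal.
V_out = 0 + 112 × 0.00214844 V = 0.240625 V.
= 240.625 mV.

240.625 mV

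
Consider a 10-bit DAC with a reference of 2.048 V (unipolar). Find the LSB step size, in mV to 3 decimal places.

Full-scale span = 2.048 V.
LSB = 2.048 / 2^10 = 2.048 / 1024 = 0.002 V = 2.000 mV.

2.000 mV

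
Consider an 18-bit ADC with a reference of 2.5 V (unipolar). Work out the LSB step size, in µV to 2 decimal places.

9.54 µV

Full-scale span = 2.5 V.
LSB = 2.5 / 2^18 = 2.5 / 262144 = 9.53674e-06 V = 9.54 µV.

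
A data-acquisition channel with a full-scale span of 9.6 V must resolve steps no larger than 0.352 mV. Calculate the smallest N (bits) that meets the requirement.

15 bits

Number of steps required ≥ 9.6 V / 0.352 mV = 27272.73.
Need 2^N ≥ 27272.73; 2^14 = 16384, 2^15 = 32768.
Minimum N = 15.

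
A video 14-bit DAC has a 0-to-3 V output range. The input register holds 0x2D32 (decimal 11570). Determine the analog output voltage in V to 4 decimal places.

2.1185 V

LSB = 3 V / 2^14 = 183.11 µV.
Code 0x2D32 = 11570 decimal.
V_out = 0 + 11570 × 0.000183105 V = 2.11853 V.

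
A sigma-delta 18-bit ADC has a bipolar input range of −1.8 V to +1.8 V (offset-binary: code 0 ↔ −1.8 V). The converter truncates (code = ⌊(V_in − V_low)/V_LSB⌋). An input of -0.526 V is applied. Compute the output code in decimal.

With 262144 levels over 3.6 V, one step is 13.73 µV.
(V_in − V_low)/LSB = (-0.526 − (−1.8)) / 1.37329e-05 = 92769.849.
Floor → code 92769.

code 92769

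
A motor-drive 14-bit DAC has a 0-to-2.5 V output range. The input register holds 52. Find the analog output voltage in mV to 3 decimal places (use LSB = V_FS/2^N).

7.935 mV

LSB = 2.5 V / 2^14 = 152.59 µV.
V_out = 0 + 52 × 0.000152588 V = 0.00793457 V.
= 7.935 mV.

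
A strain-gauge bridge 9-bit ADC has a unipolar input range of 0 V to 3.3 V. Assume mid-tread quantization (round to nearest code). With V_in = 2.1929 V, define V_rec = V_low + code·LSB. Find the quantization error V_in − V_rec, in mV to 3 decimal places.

1.494 mV

LSB = 3.3/2^9 = 6.445 mV.
Scaled input = 340.2318 LSBs, so code = 340.
Reconstructed: 2.1914062 V.
V_in − V_rec = 0.00149375 V = 1.494 mV.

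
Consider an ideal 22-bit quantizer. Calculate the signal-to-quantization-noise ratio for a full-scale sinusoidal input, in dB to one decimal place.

SNR ≈ 6.02·N + 1.76 dB = 6.02·22 + 1.76 = 134.20 dB.

134.2 dB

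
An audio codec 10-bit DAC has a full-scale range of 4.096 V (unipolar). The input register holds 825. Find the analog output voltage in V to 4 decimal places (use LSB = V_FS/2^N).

LSB = 4.096 V / 2^10 = 4.000 mV.
V_out = 0 + 825 × 0.004 V = 3.3 V.

3.3000 V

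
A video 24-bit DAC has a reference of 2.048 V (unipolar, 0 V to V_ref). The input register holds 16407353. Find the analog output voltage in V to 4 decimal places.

LSB = 2.048 V / 2^24 = 0.12 µV.
V_out = 0 + 16407353 × 1.2207e-07 V = 2.00285 V.

2.0029 V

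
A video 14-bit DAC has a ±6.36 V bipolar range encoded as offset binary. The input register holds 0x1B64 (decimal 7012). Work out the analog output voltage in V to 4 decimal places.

-0.9161 V

LSB = 12.72 V / 2^14 = 0.776 mV.
Code 0x1B64 = 7012 decimal.
V_out = (−6.36) + 7012 × 0.000776367 V = -0.916113 V.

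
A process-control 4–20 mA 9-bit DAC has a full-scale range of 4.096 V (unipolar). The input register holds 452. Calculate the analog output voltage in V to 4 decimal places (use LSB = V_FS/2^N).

3.6160 V

LSB = 4.096 V / 2^9 = 8.000 mV.
V_out = 0 + 452 × 0.008 V = 3.616 V.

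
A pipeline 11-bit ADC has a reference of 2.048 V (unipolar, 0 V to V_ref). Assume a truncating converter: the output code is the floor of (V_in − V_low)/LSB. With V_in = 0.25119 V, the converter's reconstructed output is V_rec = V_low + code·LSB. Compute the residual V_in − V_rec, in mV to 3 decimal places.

0.190 mV

LSB = 2.048/2^11 = 1.000 mV.
(V_in − V_low)/LSB = (0.25119 − 0)/0.001 = 251.1900 → code 251 (floor).
Code 251 maps back to 0 + 251×0.001 V = 0.251 V.
Difference: 0.00019 V → 0.190 mV.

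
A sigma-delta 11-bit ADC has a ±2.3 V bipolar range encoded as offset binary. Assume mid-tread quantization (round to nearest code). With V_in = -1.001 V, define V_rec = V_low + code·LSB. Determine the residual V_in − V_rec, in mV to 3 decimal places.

0.758 mV

One LSB is 4.6 V / 2048 = 2.246 mV.
(V_in − V_low)/LSB = (-1.001 − (−2.3))/0.00224609 = 578.3374 → code 578 (round).
Reconstructed: -1.0017578 V.
Difference: 0.000757813 V → 0.758 mV.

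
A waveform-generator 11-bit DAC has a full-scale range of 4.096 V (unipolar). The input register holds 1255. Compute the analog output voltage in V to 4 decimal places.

2.5100 V

LSB = 4.096 V / 2^11 = 2.000 mV.
V_out = 0 + 1255 × 0.002 V = 2.51 V.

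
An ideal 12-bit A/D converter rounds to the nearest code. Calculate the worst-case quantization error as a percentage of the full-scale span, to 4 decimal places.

Rounding → worst-case error = ½ LSB = V_FS/2^13, so 100/8192 = 0.012207 % of full scale.

0.0122 %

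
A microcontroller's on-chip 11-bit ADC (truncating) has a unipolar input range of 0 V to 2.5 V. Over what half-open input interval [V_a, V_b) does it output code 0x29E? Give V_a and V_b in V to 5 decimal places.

[0.81787 V, 0.81909 V)

LSB = 2.5/2^11 = 1.221 mV.
Code 0x29E = 670 decimal.
V_a = V_low + 670·LSB = 0.817871 V; V_b = V_low + 671·LSB = 0.819092 V.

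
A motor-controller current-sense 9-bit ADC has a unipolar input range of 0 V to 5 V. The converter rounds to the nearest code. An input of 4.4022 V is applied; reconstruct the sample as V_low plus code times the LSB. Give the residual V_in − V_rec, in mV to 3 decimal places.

-2.097 mV

Step size: 5 V ÷ 2^9 = 9.766 mV.
Scaled input = 450.7853 LSBs, so code = 451.
V_rec = 0 + 451·0.00976562 = 4.4042969 V.
Error = 4.4022 − 4.4042969 = -0.00209688 V = -2.097 mV.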